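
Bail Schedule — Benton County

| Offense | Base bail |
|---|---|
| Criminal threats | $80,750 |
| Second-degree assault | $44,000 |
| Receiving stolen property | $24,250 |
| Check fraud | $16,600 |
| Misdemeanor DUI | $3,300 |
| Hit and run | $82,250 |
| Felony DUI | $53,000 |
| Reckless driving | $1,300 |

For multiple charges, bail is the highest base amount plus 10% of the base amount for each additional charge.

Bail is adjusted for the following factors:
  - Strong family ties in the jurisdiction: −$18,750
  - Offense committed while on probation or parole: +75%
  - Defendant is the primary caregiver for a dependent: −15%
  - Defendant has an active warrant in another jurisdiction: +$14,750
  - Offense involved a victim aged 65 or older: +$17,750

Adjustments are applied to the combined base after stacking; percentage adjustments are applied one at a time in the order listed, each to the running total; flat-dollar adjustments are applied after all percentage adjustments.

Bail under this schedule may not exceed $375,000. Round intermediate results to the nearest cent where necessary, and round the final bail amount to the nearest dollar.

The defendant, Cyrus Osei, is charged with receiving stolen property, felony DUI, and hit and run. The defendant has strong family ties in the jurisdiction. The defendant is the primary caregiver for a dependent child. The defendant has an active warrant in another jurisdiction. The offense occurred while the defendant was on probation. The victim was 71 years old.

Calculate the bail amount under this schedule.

$147,588

Base amounts from the schedule: receiving stolen property $24,250; felony DUI $53,000; hit and run $82,250.
Stacking rule: highest base plus 10% of each additional charge. Highest is hit and run at $82,250. Additional: $24,250 × 10% = $2,425; $53,000 × 10% = $5,300. Combined base = $82,250 + $7,725 = $89,975.
Offense committed while on probation or parole (+75%): $89,975 × 1.75 = $157,456.25.
Defendant is the primary caregiver for a dependent (−15%): $157,456.25 × 0.85 = $133,837.81.
Strong family ties in the jurisdiction (−$18,750 flat): $133,837.81 − $18,750 = $115,087.81.
Defendant has an active warrant in another jurisdiction (+$14,750 flat): $115,087.81 + $14,750 = $129,837.81.
Offense involved a victim aged 65 or older (+$17,750 flat): $129,837.81 + $17,750 = $147,587.81.
$147,587.81 is within the $375,000 maximum.
Rounded to the nearest dollar: $147,588.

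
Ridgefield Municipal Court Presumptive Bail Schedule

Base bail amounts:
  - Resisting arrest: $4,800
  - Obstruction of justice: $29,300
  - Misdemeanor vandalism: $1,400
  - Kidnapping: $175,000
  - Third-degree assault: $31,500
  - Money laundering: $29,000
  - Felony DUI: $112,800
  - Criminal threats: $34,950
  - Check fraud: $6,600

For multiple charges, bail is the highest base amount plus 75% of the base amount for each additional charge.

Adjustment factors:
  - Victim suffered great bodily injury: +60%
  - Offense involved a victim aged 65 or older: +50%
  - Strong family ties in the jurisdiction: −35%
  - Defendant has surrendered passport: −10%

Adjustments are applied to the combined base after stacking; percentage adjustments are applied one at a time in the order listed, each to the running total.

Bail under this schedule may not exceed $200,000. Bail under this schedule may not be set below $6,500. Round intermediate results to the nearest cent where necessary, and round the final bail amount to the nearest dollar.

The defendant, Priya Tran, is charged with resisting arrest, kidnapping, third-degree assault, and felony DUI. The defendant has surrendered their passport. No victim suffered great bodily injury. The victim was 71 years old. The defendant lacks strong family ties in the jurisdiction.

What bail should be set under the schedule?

Base amounts from the schedule: resisting arrest $4,800; kidnapping $175,000; third-degree assault $31,500; felony DUI $112,800.
Stacking rule: highest base plus 75% of each additional charge. Highest is kidnapping at $175,000. Additional: $4,800 × 75% = $3,600; $31,500 × 75% = $23,625; $112,800 × 75% = $84,600. Combined base = $175,000 + $111,825 = $286,825.
Offense involved a victim aged 65 or older (+50%): $286,825 × 1.5 = $430,237.50.
Defendant has surrendered passport (−10%): $430,237.50 × 0.9 = $387,213.75.
Result $387,213.75 exceeds the maximum of $200,000; bail is capped at $200,000.
$200,000 is at or above the $6,500 minimum.

$200,000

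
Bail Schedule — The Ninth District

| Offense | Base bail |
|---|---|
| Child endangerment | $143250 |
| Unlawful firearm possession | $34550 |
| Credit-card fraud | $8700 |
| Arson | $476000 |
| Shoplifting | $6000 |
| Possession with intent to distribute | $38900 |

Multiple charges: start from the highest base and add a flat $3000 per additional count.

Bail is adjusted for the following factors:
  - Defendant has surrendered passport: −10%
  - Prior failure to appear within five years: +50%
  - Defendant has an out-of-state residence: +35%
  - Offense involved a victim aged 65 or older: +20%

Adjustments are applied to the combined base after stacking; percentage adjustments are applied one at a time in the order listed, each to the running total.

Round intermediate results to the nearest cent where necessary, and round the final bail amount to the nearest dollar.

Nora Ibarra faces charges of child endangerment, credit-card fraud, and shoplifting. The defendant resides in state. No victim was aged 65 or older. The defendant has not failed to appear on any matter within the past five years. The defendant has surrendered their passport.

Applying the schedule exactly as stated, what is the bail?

Base amounts from the schedule: child endangerment $143250; credit-card fraud $8700; shoplifting $6000.
Stacking rule: highest base plus $3000 per additional charge. Highest is child endangerment at $143250; 2 additional charges → +$6000. Combined base = $149250.
Defendant has surrendered passport (−10%): $149250 × 0.9 = $134325.

$134325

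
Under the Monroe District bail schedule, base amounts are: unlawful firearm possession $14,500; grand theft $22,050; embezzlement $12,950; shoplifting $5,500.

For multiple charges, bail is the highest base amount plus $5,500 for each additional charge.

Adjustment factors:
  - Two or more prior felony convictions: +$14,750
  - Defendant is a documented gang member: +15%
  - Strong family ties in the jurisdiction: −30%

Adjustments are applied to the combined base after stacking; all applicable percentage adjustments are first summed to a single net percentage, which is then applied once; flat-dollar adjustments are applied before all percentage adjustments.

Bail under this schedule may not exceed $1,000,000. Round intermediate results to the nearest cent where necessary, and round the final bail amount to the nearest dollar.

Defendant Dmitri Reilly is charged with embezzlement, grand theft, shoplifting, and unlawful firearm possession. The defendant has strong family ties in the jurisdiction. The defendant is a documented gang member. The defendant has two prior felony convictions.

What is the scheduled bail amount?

$45,305

Base amounts from the schedule: embezzlement $12,950; grand theft $22,050; shoplifting $5,500; unlawful firearm possession $14,500.
Stacking rule: highest base plus $5,500 per additional charge. Highest is grand theft at $22,050; 3 additional charges → +$16,500. Combined base = $38,550.
Two or more prior felony convictions (+$14,750 flat): $38,550 + $14,750 = $53,300.
Net percentage adjustment: +15% −30% = −15%. $53,300 × 0.85 = $45,305.
$45,305 is within the $1,000,000 maximum.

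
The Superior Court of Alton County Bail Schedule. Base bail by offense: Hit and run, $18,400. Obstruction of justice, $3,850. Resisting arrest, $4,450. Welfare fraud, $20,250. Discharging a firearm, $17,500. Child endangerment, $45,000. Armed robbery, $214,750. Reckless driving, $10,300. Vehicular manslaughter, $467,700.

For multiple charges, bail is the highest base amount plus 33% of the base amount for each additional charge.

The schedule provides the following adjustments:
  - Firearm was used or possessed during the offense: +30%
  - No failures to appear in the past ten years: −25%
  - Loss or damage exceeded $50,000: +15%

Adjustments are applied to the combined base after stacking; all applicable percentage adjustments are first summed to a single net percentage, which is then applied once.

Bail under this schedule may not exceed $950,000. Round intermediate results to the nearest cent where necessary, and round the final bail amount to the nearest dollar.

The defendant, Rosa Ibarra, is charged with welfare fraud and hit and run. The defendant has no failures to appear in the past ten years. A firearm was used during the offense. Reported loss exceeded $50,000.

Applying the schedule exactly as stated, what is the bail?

$31,586

Base amounts from the schedule: welfare fraud $20,250; hit and run $18,400.
Stacking rule: highest base plus 33% of each additional charge. Highest is welfare fraud at $20,250. Additional: $18,400 × 33% = $6,072. Combined base = $20,250 + $6,072 = $26,322.
Net percentage adjustment: +30% −25% +15% = +20%. $26,322 × 1.2 = $31,586.40.
$31,586.40 is within the $950,000 maximum.
Rounded to the nearest dollar: $31,586.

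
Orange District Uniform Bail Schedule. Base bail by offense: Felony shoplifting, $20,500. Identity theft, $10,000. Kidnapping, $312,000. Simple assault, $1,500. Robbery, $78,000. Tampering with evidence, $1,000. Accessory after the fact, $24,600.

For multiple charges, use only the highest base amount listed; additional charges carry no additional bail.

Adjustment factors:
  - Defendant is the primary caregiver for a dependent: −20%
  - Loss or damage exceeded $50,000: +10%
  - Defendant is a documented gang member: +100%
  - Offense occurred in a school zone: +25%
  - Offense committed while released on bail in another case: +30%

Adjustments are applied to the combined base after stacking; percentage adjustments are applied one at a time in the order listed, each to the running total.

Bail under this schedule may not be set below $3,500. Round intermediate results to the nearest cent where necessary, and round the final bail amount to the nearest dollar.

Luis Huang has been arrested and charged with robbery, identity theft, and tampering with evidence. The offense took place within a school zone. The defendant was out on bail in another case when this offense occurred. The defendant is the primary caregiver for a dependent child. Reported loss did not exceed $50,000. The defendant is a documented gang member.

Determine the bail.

$202,800

Base amounts from the schedule: robbery $78,000; identity theft $10,000; tampering with evidence $1,000.
Stacking rule: use the highest base only. Highest is robbery at $78,000. Combined base = $78,000.
Defendant is the primary caregiver for a dependent (−20%): $78,000 × 0.8 = $62,400.
Defendant is a documented gang member (+100%): $62,400 × 2 = $124,800.
Offense occurred in a school zone (+25%): $124,800 × 1.25 = $156,000.
Offense committed while released on bail in another case (+30%): $156,000 × 1.3 = $202,800.
$202,800 is at or above the $3,500 minimum.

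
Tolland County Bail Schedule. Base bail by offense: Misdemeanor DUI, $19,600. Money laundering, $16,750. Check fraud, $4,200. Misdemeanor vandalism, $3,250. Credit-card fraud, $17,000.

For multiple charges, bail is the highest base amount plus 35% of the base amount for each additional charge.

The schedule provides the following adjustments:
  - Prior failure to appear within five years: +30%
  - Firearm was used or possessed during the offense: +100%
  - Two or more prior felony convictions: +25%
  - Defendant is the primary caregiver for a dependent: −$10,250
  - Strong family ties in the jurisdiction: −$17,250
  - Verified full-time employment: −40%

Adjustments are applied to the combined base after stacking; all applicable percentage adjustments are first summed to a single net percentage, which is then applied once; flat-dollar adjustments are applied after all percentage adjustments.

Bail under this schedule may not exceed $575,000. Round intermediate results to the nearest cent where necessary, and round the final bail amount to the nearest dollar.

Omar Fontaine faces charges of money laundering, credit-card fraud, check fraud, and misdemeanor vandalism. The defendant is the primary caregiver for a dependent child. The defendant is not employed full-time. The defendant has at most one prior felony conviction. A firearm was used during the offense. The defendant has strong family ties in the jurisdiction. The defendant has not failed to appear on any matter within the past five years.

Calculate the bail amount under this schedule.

Base amounts from the schedule: money laundering $16,750; credit-card fraud $17,000; check fraud $4,200; misdemeanor vandalism $3,250.
Stacking rule: highest base plus 35% of each additional charge. Highest is credit-card fraud at $17,000. Additional: $16,750 × 35% = $5,862.50; $4,200 × 35% = $1,470; $3,250 × 35% = $1,137.50. Combined base = $17,000 + $8,470 = $25,470.
Firearm was used or possessed during the offense (+100%): $25,470 × 2 = $50,940.
Defendant is the primary caregiver for a dependent (−$10,250 flat): $50,940 − $10,250 = $40,690.
Strong family ties in the jurisdiction (−$17,250 flat): $40,690 − $17,250 = $23,440.
$23,440 is within the $575,000 maximum.

$23,440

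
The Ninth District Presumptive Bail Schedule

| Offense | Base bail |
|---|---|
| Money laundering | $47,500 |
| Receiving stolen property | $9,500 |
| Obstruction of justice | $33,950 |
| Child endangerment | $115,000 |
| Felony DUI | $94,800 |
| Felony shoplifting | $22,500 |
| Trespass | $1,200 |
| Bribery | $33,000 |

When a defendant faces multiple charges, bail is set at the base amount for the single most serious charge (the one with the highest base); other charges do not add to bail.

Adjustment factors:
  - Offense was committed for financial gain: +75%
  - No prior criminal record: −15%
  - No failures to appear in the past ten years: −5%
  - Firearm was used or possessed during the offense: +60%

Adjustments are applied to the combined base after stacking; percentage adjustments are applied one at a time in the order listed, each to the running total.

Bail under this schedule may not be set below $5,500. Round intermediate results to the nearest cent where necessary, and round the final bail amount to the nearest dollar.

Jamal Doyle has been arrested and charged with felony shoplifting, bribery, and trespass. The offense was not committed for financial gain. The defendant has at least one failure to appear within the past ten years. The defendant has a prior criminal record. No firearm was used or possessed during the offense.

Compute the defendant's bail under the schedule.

Base amounts from the schedule: felony shoplifting $22,500; bribery $33,000; trespass $1,200.
Stacking rule: use the highest base only. Highest is bribery at $33,000. Combined base = $33,000.
No adjustment factors apply to this defendant.
$33,000 is at or above the $5,500 minimum.

$33,000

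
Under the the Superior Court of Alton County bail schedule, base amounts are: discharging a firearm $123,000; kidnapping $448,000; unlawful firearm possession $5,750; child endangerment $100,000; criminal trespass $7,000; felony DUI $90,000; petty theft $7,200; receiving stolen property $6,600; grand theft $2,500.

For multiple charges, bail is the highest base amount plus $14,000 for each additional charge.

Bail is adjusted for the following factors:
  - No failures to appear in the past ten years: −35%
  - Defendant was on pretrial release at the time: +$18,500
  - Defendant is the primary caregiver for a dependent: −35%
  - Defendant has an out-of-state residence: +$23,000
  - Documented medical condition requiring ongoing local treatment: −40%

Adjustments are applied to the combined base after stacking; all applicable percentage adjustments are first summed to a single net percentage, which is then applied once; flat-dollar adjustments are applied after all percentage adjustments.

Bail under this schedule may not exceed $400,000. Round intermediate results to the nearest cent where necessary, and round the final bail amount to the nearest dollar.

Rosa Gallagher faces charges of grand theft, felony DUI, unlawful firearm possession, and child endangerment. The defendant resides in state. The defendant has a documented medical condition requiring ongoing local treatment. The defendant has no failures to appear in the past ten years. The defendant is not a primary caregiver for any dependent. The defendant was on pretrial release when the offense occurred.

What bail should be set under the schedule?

Base amounts from the schedule: grand theft $2,500; felony DUI $90,000; unlawful firearm possession $5,750; child endangerment $100,000.
Stacking rule: highest base plus $14,000 per additional charge. Highest is child endangerment at $100,000; 3 additional charges → +$42,000. Combined base = $142,000.
Net percentage adjustment: −35% −40% = −75%. $142,000 × 0.25 = $35,500.
Defendant was on pretrial release at the time (+$18,500 flat): $35,500 + $18,500 = $54,000.
$54,000 is within the $400,000 maximum.

$54,000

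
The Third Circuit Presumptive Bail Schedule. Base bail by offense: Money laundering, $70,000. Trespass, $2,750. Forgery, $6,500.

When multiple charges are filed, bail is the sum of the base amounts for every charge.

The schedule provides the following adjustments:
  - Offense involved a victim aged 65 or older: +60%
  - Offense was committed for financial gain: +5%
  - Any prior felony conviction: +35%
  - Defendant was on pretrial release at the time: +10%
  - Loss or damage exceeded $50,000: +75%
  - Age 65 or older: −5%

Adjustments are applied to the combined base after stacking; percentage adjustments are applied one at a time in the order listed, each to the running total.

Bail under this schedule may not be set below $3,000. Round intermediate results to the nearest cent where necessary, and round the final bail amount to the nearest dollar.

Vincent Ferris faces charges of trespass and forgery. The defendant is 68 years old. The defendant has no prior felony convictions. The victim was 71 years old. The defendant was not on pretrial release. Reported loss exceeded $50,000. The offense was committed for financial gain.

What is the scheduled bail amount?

$25,835

Base amounts from the schedule: trespass $2,750; forgery $6,500.
Stacking rule: sum of all bases. $2,750 + $6,500 = $9,250.
Offense involved a victim aged 65 or older (+60%): $9,250 × 1.6 = $14,800.
Offense was committed for financial gain (+5%): $14,800 × 1.05 = $15,540.
Loss or damage exceeded $50,000 (+75%): $15,540 × 1.75 = $27,195.
Age 65 or older (−5%): $27,195 × 0.95 = $25,835.25.
$25,835.25 is at or above the $3,000 minimum.
Rounded to the nearest dollar: $25,835.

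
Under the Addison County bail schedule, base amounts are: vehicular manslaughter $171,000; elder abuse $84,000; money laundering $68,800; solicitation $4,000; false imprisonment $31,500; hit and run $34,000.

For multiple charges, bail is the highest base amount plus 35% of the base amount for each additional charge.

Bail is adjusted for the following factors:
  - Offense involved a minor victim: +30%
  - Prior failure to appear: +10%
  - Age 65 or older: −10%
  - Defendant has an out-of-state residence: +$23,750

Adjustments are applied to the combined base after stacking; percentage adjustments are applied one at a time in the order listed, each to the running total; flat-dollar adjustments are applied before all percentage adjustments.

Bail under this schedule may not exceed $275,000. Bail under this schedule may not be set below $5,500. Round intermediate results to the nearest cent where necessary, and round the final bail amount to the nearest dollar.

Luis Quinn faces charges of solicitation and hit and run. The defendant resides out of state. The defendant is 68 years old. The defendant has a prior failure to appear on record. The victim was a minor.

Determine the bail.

Base amounts from the schedule: solicitation $4,000; hit and run $34,000.
Stacking rule: highest base plus 35% of each additional charge. Highest is hit and run at $34,000. Additional: $4,000 × 35% = $1,400. Combined base = $34,000 + $1,400 = $35,400.
Defendant has an out-of-state residence (+$23,750 flat): $35,400 + $23,750 = $59,150.
Offense involved a minor victim (+30%): $59,150 × 1.3 = $76,895.
Prior failure to appear (+10%): $76,895 × 1.1 = $84,584.50.
Age 65 or older (−10%): $84,584.50 × 0.9 = $76,126.05.
$76,126.05 is within the $275,000 maximum.
$76,126.05 is at or above the $5,500 minimum.
Rounded to the nearest dollar: $76,126.

$76,126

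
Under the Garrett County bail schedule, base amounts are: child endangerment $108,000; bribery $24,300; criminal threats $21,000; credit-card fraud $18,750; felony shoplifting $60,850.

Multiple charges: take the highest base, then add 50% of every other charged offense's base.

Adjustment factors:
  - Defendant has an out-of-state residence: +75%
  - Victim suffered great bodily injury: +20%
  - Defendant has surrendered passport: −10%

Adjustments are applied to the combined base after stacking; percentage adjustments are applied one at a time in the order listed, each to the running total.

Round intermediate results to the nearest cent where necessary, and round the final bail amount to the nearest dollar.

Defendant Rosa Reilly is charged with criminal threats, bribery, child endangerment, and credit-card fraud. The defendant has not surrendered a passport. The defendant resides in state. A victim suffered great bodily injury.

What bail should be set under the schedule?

$168,030

Base amounts from the schedule: criminal threats $21,000; bribery $24,300; child endangerment $108,000; credit-card fraud $18,750.
Stacking rule: highest base plus 50% of each additional charge. Highest is child endangerment at $108,000. Additional: $21,000 × 50% = $10,500; $24,300 × 50% = $12,150; $18,750 × 50% = $9,375. Combined base = $108,000 + $32,025 = $140,025.
Victim suffered great bodily injury (+20%): $140,025 × 1.2 = $168,030.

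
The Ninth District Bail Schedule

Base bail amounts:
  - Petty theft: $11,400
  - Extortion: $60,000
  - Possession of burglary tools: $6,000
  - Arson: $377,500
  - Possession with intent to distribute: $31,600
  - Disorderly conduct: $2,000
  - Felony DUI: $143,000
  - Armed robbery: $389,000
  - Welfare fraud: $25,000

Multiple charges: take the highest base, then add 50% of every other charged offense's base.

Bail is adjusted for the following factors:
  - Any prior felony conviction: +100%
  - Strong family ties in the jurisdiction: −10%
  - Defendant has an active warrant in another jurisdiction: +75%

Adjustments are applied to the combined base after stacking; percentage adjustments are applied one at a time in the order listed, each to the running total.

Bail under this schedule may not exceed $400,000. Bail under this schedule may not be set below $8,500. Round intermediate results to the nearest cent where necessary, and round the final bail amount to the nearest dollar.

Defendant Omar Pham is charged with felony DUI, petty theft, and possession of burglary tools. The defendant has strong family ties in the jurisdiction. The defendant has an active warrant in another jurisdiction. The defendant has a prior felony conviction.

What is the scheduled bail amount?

Base amounts from the schedule: felony DUI $143,000; petty theft $11,400; possession of burglary tools $6,000.
Stacking rule: highest base plus 50% of each additional charge. Highest is felony DUI at $143,000. Additional: $11,400 × 50% = $5,700; $6,000 × 50% = $3,000. Combined base = $143,000 + $8,700 = $151,700.
Any prior felony conviction (+100%): $151,700 × 2 = $303,400.
Strong family ties in the jurisdiction (−10%): $303,400 × 0.9 = $273,060.
Defendant has an active warrant in another jurisdiction (+75%): $273,060 × 1.75 = $477,855.
Result $477,855 exceeds the maximum of $400,000; bail is capped at $400,000.
$400,000 is at or above the $8,500 minimum.

$400,000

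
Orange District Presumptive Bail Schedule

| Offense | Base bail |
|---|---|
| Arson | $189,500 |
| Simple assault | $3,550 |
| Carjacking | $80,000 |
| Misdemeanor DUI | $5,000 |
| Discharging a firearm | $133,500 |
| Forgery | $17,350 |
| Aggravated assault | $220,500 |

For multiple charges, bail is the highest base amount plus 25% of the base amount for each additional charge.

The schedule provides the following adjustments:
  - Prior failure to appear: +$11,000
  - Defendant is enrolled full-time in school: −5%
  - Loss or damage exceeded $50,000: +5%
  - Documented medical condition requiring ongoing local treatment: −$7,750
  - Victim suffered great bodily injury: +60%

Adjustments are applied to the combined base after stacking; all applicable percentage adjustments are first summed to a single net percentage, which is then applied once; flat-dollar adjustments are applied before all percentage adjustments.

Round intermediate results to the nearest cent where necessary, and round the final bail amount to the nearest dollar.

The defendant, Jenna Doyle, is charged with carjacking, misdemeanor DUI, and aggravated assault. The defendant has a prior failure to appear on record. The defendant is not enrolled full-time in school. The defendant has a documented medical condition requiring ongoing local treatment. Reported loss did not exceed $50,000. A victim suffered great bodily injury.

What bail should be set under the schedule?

$392,000

Base amounts from the schedule: carjacking $80,000; misdemeanor DUI $5,000; aggravated assault $220,500.
Stacking rule: highest base plus 25% of each additional charge. Highest is aggravated assault at $220,500. Additional: $80,000 × 25% = $20,000; $5,000 × 25% = $1,250. Combined base = $220,500 + $21,250 = $241,750.
Prior failure to appear (+$11,000 flat): $241,750 + $11,000 = $252,750.
Documented medical condition requiring ongoing local treatment (−$7,750 flat): $252,750 − $7,750 = $245,000.
Victim suffered great bodily injury (+60%): $245,000 × 1.6 = $392,000.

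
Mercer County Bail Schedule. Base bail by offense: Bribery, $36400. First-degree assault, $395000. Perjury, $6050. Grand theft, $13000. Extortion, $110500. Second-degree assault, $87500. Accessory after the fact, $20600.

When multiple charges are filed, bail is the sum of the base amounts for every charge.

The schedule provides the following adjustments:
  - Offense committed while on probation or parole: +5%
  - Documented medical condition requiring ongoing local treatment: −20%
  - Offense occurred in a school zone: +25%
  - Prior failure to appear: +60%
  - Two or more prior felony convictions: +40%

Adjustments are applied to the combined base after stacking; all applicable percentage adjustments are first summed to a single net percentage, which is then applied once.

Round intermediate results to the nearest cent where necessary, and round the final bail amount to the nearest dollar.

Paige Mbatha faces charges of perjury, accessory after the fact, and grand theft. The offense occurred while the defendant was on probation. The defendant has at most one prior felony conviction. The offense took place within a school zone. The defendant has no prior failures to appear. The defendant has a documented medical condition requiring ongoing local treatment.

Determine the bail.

Base amounts from the schedule: perjury $6050; accessory after the fact $20600; grand theft $13000.
Stacking rule: sum of all bases. $6050 + $20600 + $13000 = $39650.
Net percentage adjustment: +5% −20% +25% = +10%. $39650 × 1.1 = $43615.

$43615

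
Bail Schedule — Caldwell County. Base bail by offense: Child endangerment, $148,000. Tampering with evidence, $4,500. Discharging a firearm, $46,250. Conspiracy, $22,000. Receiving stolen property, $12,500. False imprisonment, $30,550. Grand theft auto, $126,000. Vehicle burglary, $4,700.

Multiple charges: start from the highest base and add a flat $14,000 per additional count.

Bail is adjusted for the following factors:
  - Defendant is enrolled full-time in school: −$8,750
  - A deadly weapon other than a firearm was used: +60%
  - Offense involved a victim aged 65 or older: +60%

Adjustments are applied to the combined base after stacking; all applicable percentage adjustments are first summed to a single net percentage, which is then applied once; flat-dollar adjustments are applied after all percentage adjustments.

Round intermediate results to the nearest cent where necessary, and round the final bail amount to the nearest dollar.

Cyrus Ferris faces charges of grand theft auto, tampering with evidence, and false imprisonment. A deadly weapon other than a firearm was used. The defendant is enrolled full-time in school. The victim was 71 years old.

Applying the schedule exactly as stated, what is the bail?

$330,050

Base amounts from the schedule: grand theft auto $126,000; tampering with evidence $4,500; false imprisonment $30,550.
Stacking rule: highest base plus $14,000 per additional charge. Highest is grand theft auto at $126,000; 2 additional charges → +$28,000. Combined base = $154,000.
Net percentage adjustment: +60% +60% = +120%. $154,000 × 2.2 = $338,800.
Defendant is enrolled full-time in school (−$8,750 flat): $338,800 − $8,750 = $330,050.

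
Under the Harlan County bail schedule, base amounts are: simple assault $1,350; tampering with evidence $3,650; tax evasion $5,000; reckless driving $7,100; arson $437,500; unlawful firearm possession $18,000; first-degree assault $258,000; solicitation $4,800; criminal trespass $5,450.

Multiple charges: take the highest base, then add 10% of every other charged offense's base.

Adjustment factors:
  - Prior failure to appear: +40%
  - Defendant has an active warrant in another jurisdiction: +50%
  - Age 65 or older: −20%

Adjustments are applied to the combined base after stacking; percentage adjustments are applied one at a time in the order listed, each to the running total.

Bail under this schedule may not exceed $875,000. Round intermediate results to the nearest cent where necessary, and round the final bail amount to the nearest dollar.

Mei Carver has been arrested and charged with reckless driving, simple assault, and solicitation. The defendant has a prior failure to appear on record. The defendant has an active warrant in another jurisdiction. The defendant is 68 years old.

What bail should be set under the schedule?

Base amounts from the schedule: reckless driving $7,100; simple assault $1,350; solicitation $4,800.
Stacking rule: highest base plus 10% of each additional charge. Highest is reckless driving at $7,100. Additional: $1,350 × 10% = $135; $4,800 × 10% = $480. Combined base = $7,100 + $615 = $7,715.
Prior failure to appear (+40%): $7,715 × 1.4 = $10,801.
Defendant has an active warrant in another jurisdiction (+50%): $10,801 × 1.5 = $16,201.50.
Age 65 or older (−20%): $16,201.50 × 0.8 = $12,961.20.
$12,961.20 is within the $875,000 maximum.
Rounded to the nearest dollar: $12,961.

$12,961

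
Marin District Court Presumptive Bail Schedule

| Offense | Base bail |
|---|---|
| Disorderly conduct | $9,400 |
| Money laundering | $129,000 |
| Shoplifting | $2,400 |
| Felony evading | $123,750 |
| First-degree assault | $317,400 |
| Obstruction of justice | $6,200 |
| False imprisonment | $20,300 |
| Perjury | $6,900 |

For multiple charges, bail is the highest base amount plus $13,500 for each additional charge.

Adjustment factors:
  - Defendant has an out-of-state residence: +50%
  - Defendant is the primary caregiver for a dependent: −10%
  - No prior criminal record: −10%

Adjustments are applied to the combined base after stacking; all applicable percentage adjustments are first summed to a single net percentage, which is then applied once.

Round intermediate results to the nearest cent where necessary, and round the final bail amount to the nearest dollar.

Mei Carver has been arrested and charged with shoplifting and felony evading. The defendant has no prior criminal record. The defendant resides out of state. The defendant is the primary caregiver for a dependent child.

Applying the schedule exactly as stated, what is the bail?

Base amounts from the schedule: shoplifting $2,400; felony evading $123,750.
Stacking rule: highest base plus $13,500 per additional charge. Highest is felony evading at $123,750; 1 additional charge → +$13,500. Combined base = $137,250.
Net percentage adjustment: +50% −10% −10% = +30%. $137,250 × 1.3 = $178,425.

$178,425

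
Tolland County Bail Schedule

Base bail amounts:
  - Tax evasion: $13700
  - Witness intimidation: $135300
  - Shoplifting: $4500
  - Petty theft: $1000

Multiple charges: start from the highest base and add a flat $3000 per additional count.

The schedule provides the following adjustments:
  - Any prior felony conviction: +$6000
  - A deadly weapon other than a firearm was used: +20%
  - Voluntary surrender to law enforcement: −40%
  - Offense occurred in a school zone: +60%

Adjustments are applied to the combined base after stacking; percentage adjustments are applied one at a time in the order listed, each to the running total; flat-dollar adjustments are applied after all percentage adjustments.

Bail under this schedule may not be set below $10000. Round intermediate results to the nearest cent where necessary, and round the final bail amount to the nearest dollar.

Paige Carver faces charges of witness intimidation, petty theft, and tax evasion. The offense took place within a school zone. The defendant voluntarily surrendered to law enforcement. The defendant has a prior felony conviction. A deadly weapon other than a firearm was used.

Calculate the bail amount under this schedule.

$168778

Base amounts from the schedule: witness intimidation $135300; petty theft $1000; tax evasion $13700.
Stacking rule: highest base plus $3000 per additional charge. Highest is witness intimidation at $135300; 2 additional charges → +$6000. Combined base = $141300.
A deadly weapon other than a firearm was used (+20%): $141300 × 1.2 = $169560.
Voluntary surrender to law enforcement (−40%): $169560 × 0.6 = $101736.
Offense occurred in a school zone (+60%): $101736 × 1.6 = $162777.60.
Any prior felony conviction (+$6000 flat): $162777.60 + $6000 = $168777.60.
$168777.60 is at or above the $10000 minimum.
Rounded to the nearest dollar: $168778.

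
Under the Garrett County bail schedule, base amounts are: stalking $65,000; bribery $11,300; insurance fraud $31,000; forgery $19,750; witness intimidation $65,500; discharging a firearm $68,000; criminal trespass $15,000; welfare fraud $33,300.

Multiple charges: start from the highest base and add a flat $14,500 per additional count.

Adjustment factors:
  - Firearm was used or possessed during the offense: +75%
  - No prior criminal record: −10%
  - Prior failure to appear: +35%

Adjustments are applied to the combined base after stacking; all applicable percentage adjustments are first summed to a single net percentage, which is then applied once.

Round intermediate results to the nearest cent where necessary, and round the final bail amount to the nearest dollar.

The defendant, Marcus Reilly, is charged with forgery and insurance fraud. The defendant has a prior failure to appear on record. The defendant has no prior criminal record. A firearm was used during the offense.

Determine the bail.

$91,000

Base amounts from the schedule: forgery $19,750; insurance fraud $31,000.
Stacking rule: highest base plus $14,500 per additional charge. Highest is insurance fraud at $31,000; 1 additional charge → +$14,500. Combined base = $45,500.
Net percentage adjustment: +75% −10% +35% = +100%. $45,500 × 2 = $91,000.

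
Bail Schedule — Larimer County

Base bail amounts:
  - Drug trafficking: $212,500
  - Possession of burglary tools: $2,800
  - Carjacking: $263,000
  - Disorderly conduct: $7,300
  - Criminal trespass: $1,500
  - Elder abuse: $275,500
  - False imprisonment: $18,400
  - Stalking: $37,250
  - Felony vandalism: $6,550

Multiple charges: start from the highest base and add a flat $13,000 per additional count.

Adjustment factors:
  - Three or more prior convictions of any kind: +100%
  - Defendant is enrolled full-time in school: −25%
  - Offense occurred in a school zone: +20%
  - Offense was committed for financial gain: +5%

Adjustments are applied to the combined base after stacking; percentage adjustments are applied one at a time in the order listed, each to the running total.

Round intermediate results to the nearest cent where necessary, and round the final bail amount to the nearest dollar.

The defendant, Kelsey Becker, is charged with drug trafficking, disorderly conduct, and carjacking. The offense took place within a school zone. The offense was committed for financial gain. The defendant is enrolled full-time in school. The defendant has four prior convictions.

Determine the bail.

$546,210

Base amounts from the schedule: drug trafficking $212,500; disorderly conduct $7,300; carjacking $263,000.
Stacking rule: highest base plus $13,000 per additional charge. Highest is carjacking at $263,000; 2 additional charges → +$26,000. Combined base = $289,000.
Three or more prior convictions of any kind (+100%): $289,000 × 2 = $578,000.
Defendant is enrolled full-time in school (−25%): $578,000 × 0.75 = $433,500.
Offense occurred in a school zone (+20%): $433,500 × 1.2 = $520,200.
Offense was committed for financial gain (+5%): $520,200 × 1.05 = $546,210.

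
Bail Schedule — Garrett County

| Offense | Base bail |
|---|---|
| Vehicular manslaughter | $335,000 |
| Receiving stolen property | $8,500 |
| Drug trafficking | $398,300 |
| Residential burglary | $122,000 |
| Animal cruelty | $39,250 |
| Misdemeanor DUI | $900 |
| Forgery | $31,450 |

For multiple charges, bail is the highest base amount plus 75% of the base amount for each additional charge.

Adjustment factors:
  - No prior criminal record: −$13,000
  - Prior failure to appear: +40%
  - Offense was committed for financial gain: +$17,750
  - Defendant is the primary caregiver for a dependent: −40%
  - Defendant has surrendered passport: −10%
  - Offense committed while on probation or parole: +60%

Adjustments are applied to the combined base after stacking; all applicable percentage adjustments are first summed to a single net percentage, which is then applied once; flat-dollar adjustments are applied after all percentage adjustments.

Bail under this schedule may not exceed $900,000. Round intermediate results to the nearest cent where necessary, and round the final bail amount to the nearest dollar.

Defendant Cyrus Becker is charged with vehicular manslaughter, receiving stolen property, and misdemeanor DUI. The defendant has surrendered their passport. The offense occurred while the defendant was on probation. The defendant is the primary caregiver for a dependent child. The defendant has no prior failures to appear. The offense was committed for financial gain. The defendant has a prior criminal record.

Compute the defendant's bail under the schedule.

$394,005

Base amounts from the schedule: vehicular manslaughter $335,000; receiving stolen property $8,500; misdemeanor DUI $900.
Stacking rule: highest base plus 75% of each additional charge. Highest is vehicular manslaughter at $335,000. Additional: $8,500 × 75% = $6,375; $900 × 75% = $675. Combined base = $335,000 + $7,050 = $342,050.
Net percentage adjustment: −40% −10% +60% = +10%. $342,050 × 1.1 = $376,255.
Offense was committed for financial gain (+$17,750 flat): $376,255 + $17,750 = $394,005.
$394,005 is within the $900,000 maximum.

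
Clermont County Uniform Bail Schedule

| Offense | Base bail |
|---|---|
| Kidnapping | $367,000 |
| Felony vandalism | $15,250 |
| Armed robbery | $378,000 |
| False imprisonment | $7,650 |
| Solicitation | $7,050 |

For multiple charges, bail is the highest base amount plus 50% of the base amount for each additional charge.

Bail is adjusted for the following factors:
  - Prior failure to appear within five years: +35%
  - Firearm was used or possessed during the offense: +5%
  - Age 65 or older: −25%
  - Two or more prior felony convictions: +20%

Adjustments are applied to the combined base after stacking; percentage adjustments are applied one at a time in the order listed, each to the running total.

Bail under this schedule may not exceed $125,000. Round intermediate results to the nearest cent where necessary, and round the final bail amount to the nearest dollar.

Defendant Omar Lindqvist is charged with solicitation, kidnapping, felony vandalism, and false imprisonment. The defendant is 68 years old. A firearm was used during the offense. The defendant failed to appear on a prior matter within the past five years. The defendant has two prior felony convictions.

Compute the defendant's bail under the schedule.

Base amounts from the schedule: solicitation $7,050; kidnapping $367,000; felony vandalism $15,250; false imprisonment $7,650.
Stacking rule: highest base plus 50% of each additional charge. Highest is kidnapping at $367,000. Additional: $7,050 × 50% = $3,525; $15,250 × 50% = $7,625; $7,650 × 50% = $3,825. Combined base = $367,000 + $14,975 = $381,975.
Prior failure to appear within five years (+35%): $381,975 × 1.35 = $515,666.25.
Firearm was used or possessed during the offense (+5%): $515,666.25 × 1.05 = $541,449.56.
Age 65 or older (−25%): $541,449.56 × 0.75 = $406,087.17.
Two or more prior felony convictions (+20%): $406,087.17 × 1.2 = $487,304.60.
Result $487,304.60 exceeds the maximum of $125,000; bail is capped at $125,000.

$125,000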